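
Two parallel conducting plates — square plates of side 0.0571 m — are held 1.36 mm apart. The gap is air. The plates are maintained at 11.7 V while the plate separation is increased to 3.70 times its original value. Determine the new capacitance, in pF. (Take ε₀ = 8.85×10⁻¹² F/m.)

A = (0.0571 m)² = 3.26×10⁻³ m².
Initially C₁ = ε₀A/d = 8.85×10⁻¹² × 3.26×10⁻³ / 1.36×10⁻³ = 2.12×10⁻¹¹ F.
C = ε₀A/d scales as 1/d, so C₂/C₁ = d₁/d₂ = 1/3.70 = 0.270.
C₂ = 0.270 × 2.12×10⁻¹¹ = 5.73×10⁻¹² F.

5.73 pF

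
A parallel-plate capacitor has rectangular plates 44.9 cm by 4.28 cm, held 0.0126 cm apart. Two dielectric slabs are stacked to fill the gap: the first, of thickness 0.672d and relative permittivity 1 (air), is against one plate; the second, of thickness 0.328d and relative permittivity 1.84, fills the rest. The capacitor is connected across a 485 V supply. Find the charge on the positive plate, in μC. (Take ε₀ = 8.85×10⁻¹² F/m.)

Q ≈ 0.770 μC

A = 44.9 × 4.28 cm² = 1.92×10⁻² m².
Stacked slabs ⇒ two capacitors in series, each with the full plate area.
C₁ = κ₁ε₀A/d₁ = 1.00 × 8.85×10⁻¹² × 1.92×10⁻² / 8.47×10⁻⁵ = 2.01×10⁻⁹ F.
C₂ = κ₂ε₀A/d₂ = 1.84 × 8.85×10⁻¹² × 1.92×10⁻² / 4.13×10⁻⁵ = 7.57×10⁻⁹ F.
C = (1/C₁ + 1/C₂)⁻¹ = 1.59×10⁻⁹ F.
Q = CV = 1.59×10⁻⁹ × 485 = 7.70×10⁻⁷ C.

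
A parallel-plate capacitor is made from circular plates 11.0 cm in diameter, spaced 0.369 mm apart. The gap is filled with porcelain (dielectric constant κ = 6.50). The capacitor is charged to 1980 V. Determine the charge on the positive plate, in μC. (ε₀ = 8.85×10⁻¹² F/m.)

A = π(11.0/2 cm)² = 9.50×10⁻³ m².
C = κε₀A/d = 6.50 × 8.85×10⁻¹² × 9.50×10⁻³ / 3.69×10⁻⁴ = 1.48×10⁻⁹ F.
Q = CV = 1.48×10⁻⁹ × 1980 = 2.93×10⁻⁶ C.

Q ≈ 2.93 μC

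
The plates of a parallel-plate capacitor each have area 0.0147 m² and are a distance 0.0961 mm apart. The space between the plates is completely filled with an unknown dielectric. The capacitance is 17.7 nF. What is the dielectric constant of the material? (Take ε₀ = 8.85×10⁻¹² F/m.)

κ = Cd/(ε₀A) = 1.77×10⁻⁸ × 9.61×10⁻⁵ / (8.85×10⁻¹² × 1.47×10⁻²) = 13.1.

κ ≈ 13.1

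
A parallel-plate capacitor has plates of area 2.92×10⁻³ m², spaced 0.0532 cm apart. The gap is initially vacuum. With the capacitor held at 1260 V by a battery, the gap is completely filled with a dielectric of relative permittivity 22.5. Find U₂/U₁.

Battery connected ⇒ V is held fixed.
C₂ = 22.5 C₁ and U = ½CV², so U₂/U₁ = C₂/C₁ = 22.5.

U₂/U₁ ≈ 22.5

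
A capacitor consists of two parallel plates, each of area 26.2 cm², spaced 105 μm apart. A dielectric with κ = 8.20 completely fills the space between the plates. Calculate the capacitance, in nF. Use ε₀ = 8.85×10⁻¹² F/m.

A = 26.2 cm² = 2.62×10⁻³ m².
C = κε₀A/d = 8.20 × 8.85×10⁻¹² × 2.62×10⁻³ / 1.05×10⁻⁴ = 1.81×10⁻⁹ F.

C ≈ 1.81 nF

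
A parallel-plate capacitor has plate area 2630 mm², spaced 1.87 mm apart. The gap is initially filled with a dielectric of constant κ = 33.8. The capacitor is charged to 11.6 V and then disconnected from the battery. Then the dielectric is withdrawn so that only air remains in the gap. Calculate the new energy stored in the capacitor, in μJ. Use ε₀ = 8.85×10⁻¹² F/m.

U ≈ 0.957 μJ

A = 2630 mm² = 2.63×10⁻³ m².
Initially C₁ = κε₀A/d = 33.8 × 8.85×10⁻¹² × 2.63×10⁻³ / 1.87×10⁻³ = 4.21×10⁻¹⁰ F.
U₁ = 2.83×10⁻⁸ J.
Isolated ⇒ Q is held fixed. C₂ = 0.0296 C₁ and U = Q²/(2C), so U₂/U₁ = C₁/C₂ = 33.8.
U₂ = 33.8 × 2.83×10⁻⁸ = 9.57×10⁻⁷ J.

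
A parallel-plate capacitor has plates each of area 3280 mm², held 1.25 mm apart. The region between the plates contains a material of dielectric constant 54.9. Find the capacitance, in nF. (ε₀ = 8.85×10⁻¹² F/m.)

1.27 nF

A = 3280 mm² = 3.28×10⁻³ m².
C = κε₀A/d = 54.9 × 8.85×10⁻¹² × 3.28×10⁻³ / 1.25×10⁻³ = 1.27×10⁻⁹ F.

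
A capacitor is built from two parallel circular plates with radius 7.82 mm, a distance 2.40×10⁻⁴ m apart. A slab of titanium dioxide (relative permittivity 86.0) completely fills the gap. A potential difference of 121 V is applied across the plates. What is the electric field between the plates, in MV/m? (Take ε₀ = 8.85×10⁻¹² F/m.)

E = V/d = 121 / 2.40×10⁻⁴ = 5.04×10⁵ V/m.

E ≈ 0.504 MV/m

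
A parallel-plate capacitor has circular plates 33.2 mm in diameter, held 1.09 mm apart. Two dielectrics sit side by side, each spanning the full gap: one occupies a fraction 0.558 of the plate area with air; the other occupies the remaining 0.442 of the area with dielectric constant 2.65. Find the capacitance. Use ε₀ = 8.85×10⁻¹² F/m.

12.2 pF

A = π(33.2/2 mm)² = 8.66×10⁻⁴ m².
Side-by-side slabs ⇒ two capacitors in parallel, each spanning the full gap.
C₁ = κ₁ε₀A₁/d = 1.00 × 8.85×10⁻¹² × 4.83×10⁻⁴ / 1.09×10⁻³ = 3.92×10⁻¹² F.
C₂ = κ₂ε₀A₂/d = 2.65 × 8.85×10⁻¹² × 3.83×10⁻⁴ / 1.09×10⁻³ = 8.23×10⁻¹² F.
C = C₁ + C₂ = 1.22×10⁻¹¹ F.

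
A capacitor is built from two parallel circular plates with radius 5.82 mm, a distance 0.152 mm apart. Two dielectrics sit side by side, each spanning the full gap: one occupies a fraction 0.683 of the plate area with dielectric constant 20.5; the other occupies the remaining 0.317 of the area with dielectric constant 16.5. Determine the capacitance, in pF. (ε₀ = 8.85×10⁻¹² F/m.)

C ≈ 119 pF

A = π(5.82 mm)² = 1.06×10⁻⁴ m².
Side-by-side slabs ⇒ two capacitors in parallel, each spanning the full gap.
C₁ = κ₁ε₀A₁/d = 20.5 × 8.85×10⁻¹² × 7.27×10⁻⁵ / 1.52×10⁻⁴ = 8.68×10⁻¹¹ F.
C₂ = κ₂ε₀A₂/d = 16.5 × 8.85×10⁻¹² × 3.37×10⁻⁵ / 1.52×10⁻⁴ = 3.24×10⁻¹¹ F.
C = C₁ + C₂ = 1.19×10⁻¹⁰ F.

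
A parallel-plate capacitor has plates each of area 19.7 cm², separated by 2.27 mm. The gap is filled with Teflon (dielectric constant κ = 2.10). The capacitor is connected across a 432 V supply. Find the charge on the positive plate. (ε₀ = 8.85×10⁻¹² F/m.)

Q ≈ 6.97 nC

A = 19.7 cm² = 1.97×10⁻³ m².
C = κε₀A/d = 2.10 × 8.85×10⁻¹² × 1.97×10⁻³ / 2.27×10⁻³ = 1.61×10⁻¹¹ F.
Q = CV = 1.61×10⁻¹¹ × 432 = 6.97×10⁻⁹ C.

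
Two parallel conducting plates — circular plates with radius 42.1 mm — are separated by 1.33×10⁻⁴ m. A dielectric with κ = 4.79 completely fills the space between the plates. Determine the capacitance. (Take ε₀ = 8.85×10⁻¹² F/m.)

1.77 nF

A = π(42.1 mm)² = 5.57×10⁻³ m².
C = κε₀A/d = 4.79 × 8.85×10⁻¹² × 5.57×10⁻³ / 1.33×10⁻⁴ = 1.77×10⁻⁹ F.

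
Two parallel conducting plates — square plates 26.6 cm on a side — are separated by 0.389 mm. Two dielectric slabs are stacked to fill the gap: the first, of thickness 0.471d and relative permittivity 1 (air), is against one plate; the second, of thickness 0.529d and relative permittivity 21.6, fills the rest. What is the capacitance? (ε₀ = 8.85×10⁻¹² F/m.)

3.25 nF

A = (26.6 cm)² = 7.08×10⁻² m².
Stacked slabs ⇒ two capacitors in series, each with the full plate area.
C₁ = κ₁ε₀A/d₁ = 1.00 × 8.85×10⁻¹² × 7.08×10⁻² / 1.83×10⁻⁴ = 3.42×10⁻⁹ F.
C₂ = κ₂ε₀A/d₂ = 21.6 × 8.85×10⁻¹² × 7.08×10⁻² / 2.06×10⁻⁴ = 6.57×10⁻⁸ F.
C = (1/C₁ + 1/C₂)⁻¹ = 3.25×10⁻⁹ F.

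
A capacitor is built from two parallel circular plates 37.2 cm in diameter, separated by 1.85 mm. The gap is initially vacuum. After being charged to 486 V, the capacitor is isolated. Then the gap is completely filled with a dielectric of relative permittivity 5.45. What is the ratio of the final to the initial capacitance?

5.45

C = κε₀A/d scales with κ, so C₂/C₁ = κ = 5.45.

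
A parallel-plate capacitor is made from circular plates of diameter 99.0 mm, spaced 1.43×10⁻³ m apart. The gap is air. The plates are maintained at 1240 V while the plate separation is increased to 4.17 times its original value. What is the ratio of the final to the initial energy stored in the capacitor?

Battery connected ⇒ V is held fixed.
C₂ = 0.240 C₁ and U = ½CV², so U₂/U₁ = C₂/C₁ = 0.240.

0.240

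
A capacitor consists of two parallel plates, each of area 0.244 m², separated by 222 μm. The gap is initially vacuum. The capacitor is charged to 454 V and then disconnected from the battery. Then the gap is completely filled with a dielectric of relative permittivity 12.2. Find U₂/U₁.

U₂/U₁ ≈ 0.0820

Isolated ⇒ Q is held fixed.
C₂ = 12.2 C₁ and U = Q²/(2C), so U₂/U₁ = C₁/C₂ = 0.0820.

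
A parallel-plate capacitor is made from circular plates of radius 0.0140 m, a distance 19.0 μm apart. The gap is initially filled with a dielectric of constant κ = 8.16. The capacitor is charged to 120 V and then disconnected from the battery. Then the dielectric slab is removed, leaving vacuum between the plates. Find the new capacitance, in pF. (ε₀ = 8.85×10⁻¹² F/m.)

A = π(0.0140 m)² = 6.16×10⁻⁴ m².
Initially C₁ = κε₀A/d = 8.16 × 8.85×10⁻¹² × 6.16×10⁻⁴ / 1.90×10⁻⁵ = 2.34×10⁻⁹ F.
C = κε₀A/d scales with κ, so C₂/C₁ = 1/κ = 1/8.16 = 0.123.
C₂ = 0.123 × 2.34×10⁻⁹ = 2.87×10⁻¹⁰ F.

C ≈ 287 pF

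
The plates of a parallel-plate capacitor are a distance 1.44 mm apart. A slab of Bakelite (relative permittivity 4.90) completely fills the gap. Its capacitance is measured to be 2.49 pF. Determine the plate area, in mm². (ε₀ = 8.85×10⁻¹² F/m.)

A ≈ 82.7 mm²

A = Cd/(κε₀) = 2.49×10⁻¹² × 1.44×10⁻³ / (4.90 × 8.85×10⁻¹²) = 8.27×10⁻⁵ m².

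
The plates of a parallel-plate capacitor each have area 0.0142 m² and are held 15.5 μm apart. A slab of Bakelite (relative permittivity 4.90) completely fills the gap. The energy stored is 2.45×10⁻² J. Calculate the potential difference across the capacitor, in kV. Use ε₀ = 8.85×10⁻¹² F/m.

C = κε₀A/d = 4.90 × 8.85×10⁻¹² × 1.42×10⁻² / 1.55×10⁻⁵ = 3.97×10⁻⁸ F.
V = √(2U/C) = √(2 × 2.45×10⁻² / 3.97×10⁻⁸) = 1.11×10³ V.

V ≈ 1.11 kV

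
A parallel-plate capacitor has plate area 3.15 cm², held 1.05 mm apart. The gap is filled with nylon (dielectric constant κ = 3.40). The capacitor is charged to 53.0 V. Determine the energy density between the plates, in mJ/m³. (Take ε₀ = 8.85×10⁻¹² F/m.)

E = V/d = 53.0 / 1.05×10⁻³ = 5.05×10⁴ V/m.
u = ½κε₀E² = ½ × 3.40 × 8.85×10⁻¹² × (5.05×10⁴)² = 3.83×10⁻² J/m³.

u ≈ 38.3 mJ/m³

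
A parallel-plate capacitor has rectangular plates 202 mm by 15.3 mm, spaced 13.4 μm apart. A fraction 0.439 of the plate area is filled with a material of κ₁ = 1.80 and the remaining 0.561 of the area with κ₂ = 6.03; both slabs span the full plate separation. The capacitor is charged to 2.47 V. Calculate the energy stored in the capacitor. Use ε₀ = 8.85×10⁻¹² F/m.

U ≈ 26.0 nJ

A = 202 × 15.3 mm² = 3.09×10⁻³ m².
Side-by-side slabs ⇒ two capacitors in parallel, each spanning the full gap.
C₁ = κ₁ε₀A₁/d = 1.80 × 8.85×10⁻¹² × 1.36×10⁻³ / 1.34×10⁻⁵ = 1.61×10⁻⁹ F.
C₂ = κ₂ε₀A₂/d = 6.03 × 8.85×10⁻¹² × 1.73×10⁻³ / 1.34×10⁻⁵ = 6.90×10⁻⁹ F.
C = C₁ + C₂ = 8.52×10⁻⁹ F.
U = ½CV² = ½ × 8.52×10⁻⁹ × (2.47)² = 2.60×10⁻⁸ J.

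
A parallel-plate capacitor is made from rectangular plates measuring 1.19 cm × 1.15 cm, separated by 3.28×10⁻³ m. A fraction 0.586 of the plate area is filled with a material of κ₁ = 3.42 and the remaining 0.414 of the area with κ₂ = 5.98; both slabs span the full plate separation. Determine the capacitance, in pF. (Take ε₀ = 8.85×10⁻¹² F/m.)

C ≈ 1.65 pF

A = 1.19 × 1.15 cm² = 1.37×10⁻⁴ m².
Side-by-side slabs ⇒ two capacitors in parallel, each spanning the full gap.
C₁ = κ₁ε₀A₁/d = 3.42 × 8.85×10⁻¹² × 8.02×10⁻⁵ / 3.28×10⁻³ = 7.40×10⁻¹³ F.
C₂ = κ₂ε₀A₂/d = 5.98 × 8.85×10⁻¹² × 5.67×10⁻⁵ / 3.28×10⁻³ = 9.14×10⁻¹³ F.
C = C₁ + C₂ = 1.65×10⁻¹² F.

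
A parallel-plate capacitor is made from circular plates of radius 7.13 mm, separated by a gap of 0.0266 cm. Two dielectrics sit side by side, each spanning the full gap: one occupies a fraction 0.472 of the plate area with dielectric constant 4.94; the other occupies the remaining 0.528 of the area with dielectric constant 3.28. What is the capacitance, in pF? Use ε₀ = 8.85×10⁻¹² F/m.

A = π(7.13 mm)² = 1.60×10⁻⁴ m².
Side-by-side slabs ⇒ two capacitors in parallel, each spanning the full gap.
C₁ = κ₁ε₀A₁/d = 4.94 × 8.85×10⁻¹² × 7.54×10⁻⁵ / 2.66×10⁻⁴ = 1.24×10⁻¹¹ F.
C₂ = κ₂ε₀A₂/d = 3.28 × 8.85×10⁻¹² × 8.43×10⁻⁵ / 2.66×10⁻⁴ = 9.20×10⁻¹² F.
C = C₁ + C₂ = 2.16×10⁻¹¹ F.

C ≈ 21.6 pF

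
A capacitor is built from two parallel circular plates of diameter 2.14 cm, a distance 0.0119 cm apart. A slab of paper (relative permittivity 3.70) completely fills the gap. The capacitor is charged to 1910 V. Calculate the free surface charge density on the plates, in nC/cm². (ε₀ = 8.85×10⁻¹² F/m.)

A = π(2.14/2 cm)² = 3.60×10⁻⁴ m².
C = κε₀A/d = 3.70 × 8.85×10⁻¹² × 3.60×10⁻⁴ / 1.19×10⁻⁴ = 9.90×10⁻¹¹ F.
σ = Q/A = CV/A = 9.90×10⁻¹¹ × 1910 / 3.60×10⁻⁴ = 5.26×10⁻⁴ C/m².

σ ≈ 52.6 nC/cm²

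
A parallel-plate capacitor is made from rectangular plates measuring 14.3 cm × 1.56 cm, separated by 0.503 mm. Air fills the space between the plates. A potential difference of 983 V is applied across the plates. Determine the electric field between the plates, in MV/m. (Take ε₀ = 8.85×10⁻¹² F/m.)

E = V/d = 983 / 5.03×10⁻⁴ = 1.95×10⁶ V/m.

1.95 MV/m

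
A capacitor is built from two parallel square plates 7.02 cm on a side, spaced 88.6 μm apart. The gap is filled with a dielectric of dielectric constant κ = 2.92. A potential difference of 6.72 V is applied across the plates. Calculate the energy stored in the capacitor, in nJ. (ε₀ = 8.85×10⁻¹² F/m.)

32.5 nJ

A = (7.02 cm)² = 4.93×10⁻³ m².
C = κε₀A/d = 2.92 × 8.85×10⁻¹² × 4.93×10⁻³ / 8.86×10⁻⁵ = 1.44×10⁻⁹ F.
U = ½CV² = ½ × 1.44×10⁻⁹ × (6.72)² = 3.25×10⁻⁸ J.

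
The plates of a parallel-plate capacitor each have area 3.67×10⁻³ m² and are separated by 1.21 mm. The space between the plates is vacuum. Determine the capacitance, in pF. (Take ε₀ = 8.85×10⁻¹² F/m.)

C = ε₀A/d = 8.85×10⁻¹² × 3.67×10⁻³ / 1.21×10⁻³ = 2.68×10⁻¹¹ F.

26.8 pF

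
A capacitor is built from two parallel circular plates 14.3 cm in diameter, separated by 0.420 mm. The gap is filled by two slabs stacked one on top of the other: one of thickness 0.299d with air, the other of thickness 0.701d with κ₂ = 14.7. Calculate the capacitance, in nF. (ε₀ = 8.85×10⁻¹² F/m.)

C ≈ 0.976 nF

A = π(14.3/2 cm)² = 1.61×10⁻² m².
Stacked slabs ⇒ two capacitors in series, each with the full plate area.
C₁ = κ₁ε₀A/d₁ = 1.00 × 8.85×10⁻¹² × 1.61×10⁻² / 1.26×10⁻⁴ = 1.13×10⁻⁹ F.
C₂ = κ₂ε₀A/d₂ = 14.7 × 8.85×10⁻¹² × 1.61×10⁻² / 2.94×10⁻⁴ = 7.10×10⁻⁹ F.
C = (1/C₁ + 1/C₂)⁻¹ = 9.76×10⁻¹⁰ F.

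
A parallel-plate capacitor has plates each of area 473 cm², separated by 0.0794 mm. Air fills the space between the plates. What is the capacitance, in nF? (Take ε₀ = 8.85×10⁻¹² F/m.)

A = 473 cm² = 4.73×10⁻² m².
C = ε₀A/d = 8.85×10⁻¹² × 4.73×10⁻² / 7.94×10⁻⁵ = 5.27×10⁻⁹ F.

5.27 nF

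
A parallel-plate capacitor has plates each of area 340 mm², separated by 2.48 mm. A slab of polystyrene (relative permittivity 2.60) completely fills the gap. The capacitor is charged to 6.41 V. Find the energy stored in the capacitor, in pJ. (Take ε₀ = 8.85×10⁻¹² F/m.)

U ≈ 64.8 pJ

A = 340 mm² = 3.40×10⁻⁴ m².
C = κε₀A/d = 2.60 × 8.85×10⁻¹² × 3.40×10⁻⁴ / 2.48×10⁻³ = 3.15×10⁻¹² F.
U = ½CV² = ½ × 3.15×10⁻¹² × (6.41)² = 6.48×10⁻¹¹ J.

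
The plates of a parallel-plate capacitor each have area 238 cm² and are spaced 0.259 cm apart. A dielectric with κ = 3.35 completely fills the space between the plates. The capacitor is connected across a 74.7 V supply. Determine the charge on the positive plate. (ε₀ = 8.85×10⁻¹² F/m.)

Q ≈ 20.4 nC

A = 238 cm² = 2.38×10⁻² m².
C = κε₀A/d = 3.35 × 8.85×10⁻¹² × 2.38×10⁻² / 2.59×10⁻³ = 2.72×10⁻¹⁰ F.
Q = CV = 2.72×10⁻¹⁰ × 74.7 = 2.04×10⁻⁸ C.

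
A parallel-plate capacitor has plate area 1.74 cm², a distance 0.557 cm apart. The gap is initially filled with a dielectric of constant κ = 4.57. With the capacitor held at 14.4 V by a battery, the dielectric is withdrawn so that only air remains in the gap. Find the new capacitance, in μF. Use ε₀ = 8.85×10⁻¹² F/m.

A = 1.74 cm² = 1.74×10⁻⁴ m².
Initially C₁ = κε₀A/d = 4.57 × 8.85×10⁻¹² × 1.74×10⁻⁴ / 5.57×10⁻³ = 1.26×10⁻¹² F.
C = κε₀A/d scales with κ, so C₂/C₁ = 1/κ = 1/4.57 = 0.219.
C₂ = 0.219 × 1.26×10⁻¹² = 2.76×10⁻¹³ F.

C ≈ 2.76×10⁻⁷ μF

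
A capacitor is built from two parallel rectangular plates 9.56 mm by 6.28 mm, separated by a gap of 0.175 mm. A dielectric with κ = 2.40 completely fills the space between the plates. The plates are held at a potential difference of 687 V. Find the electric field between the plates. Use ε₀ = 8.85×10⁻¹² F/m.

3.93 MV/m

E = V/d = 687 / 1.75×10⁻⁴ = 3.93×10⁶ V/m.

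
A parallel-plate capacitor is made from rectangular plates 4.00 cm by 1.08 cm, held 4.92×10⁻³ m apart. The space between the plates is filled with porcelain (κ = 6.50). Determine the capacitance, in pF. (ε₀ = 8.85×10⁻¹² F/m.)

A = 4.00 × 1.08 cm² = 4.32×10⁻⁴ m².
C = κε₀A/d = 6.50 × 8.85×10⁻¹² × 4.32×10⁻⁴ / 4.92×10⁻³ = 5.05×10⁻¹² F.

C ≈ 5.05 pF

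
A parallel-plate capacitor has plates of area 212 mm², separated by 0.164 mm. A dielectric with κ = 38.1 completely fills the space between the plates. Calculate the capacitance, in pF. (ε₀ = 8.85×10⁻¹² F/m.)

436 pF

A = 212 mm² = 2.12×10⁻⁴ m².
C = κε₀A/d = 38.1 × 8.85×10⁻¹² × 2.12×10⁻⁴ / 1.64×10⁻⁴ = 4.36×10⁻¹⁰ F.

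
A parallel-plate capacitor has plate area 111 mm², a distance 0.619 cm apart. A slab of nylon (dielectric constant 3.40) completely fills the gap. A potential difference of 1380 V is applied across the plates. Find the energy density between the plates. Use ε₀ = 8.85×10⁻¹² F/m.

E = V/d = 1380 / 6.19×10⁻³ = 2.23×10⁵ V/m.
u = ½κε₀E² = ½ × 3.40 × 8.85×10⁻¹² × (2.23×10⁵)² = 0.748 J/m³.

0.748 J/m³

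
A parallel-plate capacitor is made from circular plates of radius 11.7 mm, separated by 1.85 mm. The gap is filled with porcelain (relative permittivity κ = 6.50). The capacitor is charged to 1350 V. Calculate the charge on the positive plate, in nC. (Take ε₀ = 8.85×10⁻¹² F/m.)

Q ≈ 18.1 nC

A = π(11.7 mm)² = 4.30×10⁻⁴ m².
C = κε₀A/d = 6.50 × 8.85×10⁻¹² × 4.30×10⁻⁴ / 1.85×10⁻³ = 1.34×10⁻¹¹ F.
Q = CV = 1.34×10⁻¹¹ × 1350 = 1.81×10⁻⁸ C.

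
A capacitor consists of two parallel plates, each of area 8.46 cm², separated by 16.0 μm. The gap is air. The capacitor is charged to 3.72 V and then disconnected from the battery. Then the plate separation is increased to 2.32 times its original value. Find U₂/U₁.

Isolated ⇒ Q is held fixed.
C₂ = 0.431 C₁ and U = Q²/(2C), so U₂/U₁ = C₁/C₂ = 2.32.

U₂/U₁ ≈ 2.32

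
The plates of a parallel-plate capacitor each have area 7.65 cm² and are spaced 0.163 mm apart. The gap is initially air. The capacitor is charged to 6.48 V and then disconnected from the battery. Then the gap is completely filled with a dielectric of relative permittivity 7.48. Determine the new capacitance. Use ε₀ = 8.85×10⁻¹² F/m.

A = 7.65 cm² = 7.65×10⁻⁴ m².
Initially C₁ = ε₀A/d = 8.85×10⁻¹² × 7.65×10⁻⁴ / 1.63×10⁻⁴ = 4.15×10⁻¹¹ F.
C = κε₀A/d scales with κ, so C₂/C₁ = κ = 7.48.
C₂ = 7.48 × 4.15×10⁻¹¹ = 3.11×10⁻¹⁰ F.

311 pF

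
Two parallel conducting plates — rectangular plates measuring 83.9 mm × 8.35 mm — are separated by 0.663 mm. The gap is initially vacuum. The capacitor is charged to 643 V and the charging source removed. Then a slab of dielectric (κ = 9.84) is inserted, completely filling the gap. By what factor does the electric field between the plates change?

E₂/E₁ ≈ 0.102

Isolated ⇒ Q is held fixed.
V₂ = Q/C₂ = V₁/9.84; E = V/d, so E₂/E₁ = (V₂/V₁)(d₁/d₂) = 0.102.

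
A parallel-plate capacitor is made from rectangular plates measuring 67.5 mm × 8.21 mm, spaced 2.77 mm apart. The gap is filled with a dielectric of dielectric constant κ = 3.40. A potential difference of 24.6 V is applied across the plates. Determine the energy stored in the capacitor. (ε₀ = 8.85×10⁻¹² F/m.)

A = 67.5 × 8.21 mm² = 5.54×10⁻⁴ m².
C = κε₀A/d = 3.40 × 8.85×10⁻¹² × 5.54×10⁻⁴ / 2.77×10⁻³ = 6.02×10⁻¹² F.
U = ½CV² = ½ × 6.02×10⁻¹² × (24.6)² = 1.82×10⁻⁹ J.

1.82 nJ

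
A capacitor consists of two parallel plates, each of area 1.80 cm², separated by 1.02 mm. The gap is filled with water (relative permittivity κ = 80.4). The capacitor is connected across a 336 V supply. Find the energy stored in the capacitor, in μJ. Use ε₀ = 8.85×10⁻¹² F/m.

A = 1.80 cm² = 1.80×10⁻⁴ m².
C = κε₀A/d = 80.4 × 8.85×10⁻¹² × 1.80×10⁻⁴ / 1.02×10⁻³ = 1.26×10⁻¹⁰ F.
U = ½CV² = ½ × 1.26×10⁻¹⁰ × (336)² = 7.09×10⁻⁶ J.

7.09 μJ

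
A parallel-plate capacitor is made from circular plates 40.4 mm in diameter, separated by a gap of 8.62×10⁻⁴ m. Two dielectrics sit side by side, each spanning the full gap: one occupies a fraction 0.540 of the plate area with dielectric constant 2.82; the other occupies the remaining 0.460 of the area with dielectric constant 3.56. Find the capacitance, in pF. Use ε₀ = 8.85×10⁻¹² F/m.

41.6 pF

A = π(40.4/2 mm)² = 1.28×10⁻³ m².
Side-by-side slabs ⇒ two capacitors in parallel, each spanning the full gap.
C₁ = κ₁ε₀A₁/d = 2.82 × 8.85×10⁻¹² × 6.92×10⁻⁴ / 8.62×10⁻⁴ = 2.00×10⁻¹¹ F.
C₂ = κ₂ε₀A₂/d = 3.56 × 8.85×10⁻¹² × 5.90×10⁻⁴ / 8.62×10⁻⁴ = 2.16×10⁻¹¹ F.
C = C₁ + C₂ = 4.16×10⁻¹¹ F.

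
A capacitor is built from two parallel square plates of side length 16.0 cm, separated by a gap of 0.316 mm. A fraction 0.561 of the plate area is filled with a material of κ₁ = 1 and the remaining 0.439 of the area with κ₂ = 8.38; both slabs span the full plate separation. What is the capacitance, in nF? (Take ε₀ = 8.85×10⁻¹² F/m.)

C ≈ 3.04 nF

A = (16.0 cm)² = 2.56×10⁻² m².
Side-by-side slabs ⇒ two capacitors in parallel, each spanning the full gap.
C₁ = κ₁ε₀A₁/d = 1.00 × 8.85×10⁻¹² × 1.44×10⁻² / 3.16×10⁻⁴ = 4.02×10⁻¹⁰ F.
C₂ = κ₂ε₀A₂/d = 8.38 × 8.85×10⁻¹² × 1.12×10⁻² / 3.16×10⁻⁴ = 2.64×10⁻⁹ F.
C = C₁ + C₂ = 3.04×10⁻⁹ F.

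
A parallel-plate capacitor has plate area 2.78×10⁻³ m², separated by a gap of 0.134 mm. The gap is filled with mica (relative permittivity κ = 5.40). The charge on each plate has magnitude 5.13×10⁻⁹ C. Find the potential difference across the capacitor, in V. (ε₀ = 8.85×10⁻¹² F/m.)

5.17 V

C = κε₀A/d = 5.40 × 8.85×10⁻¹² × 2.78×10⁻³ / 1.34×10⁻⁴ = 9.91×10⁻¹⁰ F.
V = Q/C = 5.13×10⁻⁹ / 9.91×10⁻¹⁰ = 5.17 V.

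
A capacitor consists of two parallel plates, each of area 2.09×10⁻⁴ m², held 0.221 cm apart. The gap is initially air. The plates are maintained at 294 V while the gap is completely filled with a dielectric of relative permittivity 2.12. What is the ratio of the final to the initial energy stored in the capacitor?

2.12

Battery connected ⇒ V is held fixed.
C₂ = 2.12 C₁ and U = ½CV², so U₂/U₁ = C₂/C₁ = 2.12.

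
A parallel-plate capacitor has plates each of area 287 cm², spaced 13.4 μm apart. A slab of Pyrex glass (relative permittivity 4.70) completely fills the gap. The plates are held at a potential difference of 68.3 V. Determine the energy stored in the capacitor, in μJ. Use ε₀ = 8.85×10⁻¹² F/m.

A = 287 cm² = 2.87×10⁻² m².
C = κε₀A/d = 4.70 × 8.85×10⁻¹² × 2.87×10⁻² / 1.34×10⁻⁵ = 8.91×10⁻⁸ F.
U = ½CV² = ½ × 8.91×10⁻⁸ × (68.3)² = 2.08×10⁻⁴ J.

208 μJ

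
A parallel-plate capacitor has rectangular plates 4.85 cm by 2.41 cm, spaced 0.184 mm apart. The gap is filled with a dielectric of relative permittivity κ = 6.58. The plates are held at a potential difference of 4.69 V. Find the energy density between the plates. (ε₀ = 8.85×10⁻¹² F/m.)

u ≈ 18.9 mJ/m³

E = V/d = 4.69 / 1.84×10⁻⁴ = 2.55×10⁴ V/m.
u = ½κε₀E² = ½ × 6.58 × 8.85×10⁻¹² × (2.55×10⁴)² = 1.89×10⁻² J/m³.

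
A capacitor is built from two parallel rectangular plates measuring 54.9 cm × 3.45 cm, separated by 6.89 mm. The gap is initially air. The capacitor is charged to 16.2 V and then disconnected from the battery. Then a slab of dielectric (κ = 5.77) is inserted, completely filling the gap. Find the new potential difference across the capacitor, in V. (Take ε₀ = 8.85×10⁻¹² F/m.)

V ≈ 2.81 V

A = 54.9 × 3.45 cm² = 1.89×10⁻² m².
Initially C₁ = ε₀A/d = 8.85×10⁻¹² × 1.89×10⁻² / 6.89×10⁻³ = 2.43×10⁻¹¹ F.
V₁ = 16.2 V.
Isolated ⇒ Q is held fixed. C₂ = 5.77 C₁ and V = Q/C, so V₂/V₁ = C₁/C₂ = 0.173.
V₂ = 0.173 × 16.2 = 2.81 V.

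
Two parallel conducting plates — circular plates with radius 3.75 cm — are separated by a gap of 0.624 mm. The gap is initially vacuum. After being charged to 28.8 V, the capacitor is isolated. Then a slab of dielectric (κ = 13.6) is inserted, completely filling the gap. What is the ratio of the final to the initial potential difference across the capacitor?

Isolated ⇒ Q is held fixed.
C₂ = 13.6 C₁ and V = Q/C, so V₂/V₁ = C₁/C₂ = 0.0735.

0.0735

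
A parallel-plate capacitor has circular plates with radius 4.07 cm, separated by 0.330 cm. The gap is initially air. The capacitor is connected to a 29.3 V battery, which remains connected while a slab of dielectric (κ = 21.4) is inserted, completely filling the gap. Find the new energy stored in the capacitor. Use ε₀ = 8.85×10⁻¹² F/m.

U ≈ 128 nJ

A = π(4.07 cm)² = 5.20×10⁻³ m².
Initially C₁ = ε₀A/d = 8.85×10⁻¹² × 5.20×10⁻³ / 3.30×10⁻³ = 1.40×10⁻¹¹ F.
U₁ = 5.99×10⁻⁹ J.
Battery connected ⇒ V is held fixed. C₂ = 21.4 C₁ and U = ½CV², so U₂/U₁ = C₂/C₁ = 21.4.
U₂ = 21.4 × 5.99×10⁻⁹ = 1.28×10⁻⁷ J.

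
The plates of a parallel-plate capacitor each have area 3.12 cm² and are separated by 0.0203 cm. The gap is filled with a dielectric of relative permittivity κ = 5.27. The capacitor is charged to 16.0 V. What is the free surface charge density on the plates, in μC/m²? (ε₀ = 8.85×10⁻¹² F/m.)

A = 3.12 cm² = 3.12×10⁻⁴ m².
C = κε₀A/d = 5.27 × 8.85×10⁻¹² × 3.12×10⁻⁴ / 2.03×10⁻⁴ = 7.17×10⁻¹¹ F.
σ = Q/A = CV/A = 7.17×10⁻¹¹ × 16.0 / 3.12×10⁻⁴ = 3.68×10⁻⁶ C/m².

σ ≈ 3.68 μC/m²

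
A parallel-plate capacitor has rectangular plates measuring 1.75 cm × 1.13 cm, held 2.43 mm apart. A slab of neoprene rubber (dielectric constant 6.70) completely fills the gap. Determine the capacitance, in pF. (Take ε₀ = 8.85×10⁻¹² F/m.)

C ≈ 4.83 pF

A = 1.75 × 1.13 cm² = 1.98×10⁻⁴ m².
C = κε₀A/d = 6.70 × 8.85×10⁻¹² × 1.98×10⁻⁴ / 2.43×10⁻³ = 4.83×10⁻¹² F.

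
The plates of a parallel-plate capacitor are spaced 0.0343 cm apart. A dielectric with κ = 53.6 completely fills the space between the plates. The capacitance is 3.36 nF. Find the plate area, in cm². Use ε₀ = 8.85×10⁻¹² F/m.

A = Cd/(κε₀) = 3.36×10⁻⁹ × 3.43×10⁻⁴ / (53.6 × 8.85×10⁻¹²) = 2.43×10⁻³ m².

A ≈ 24.3 cm²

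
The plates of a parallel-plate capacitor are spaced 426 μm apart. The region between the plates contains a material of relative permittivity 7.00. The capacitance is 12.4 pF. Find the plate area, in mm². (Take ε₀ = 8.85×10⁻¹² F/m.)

A ≈ 85.3 mm²

A = Cd/(κε₀) = 1.24×10⁻¹¹ × 4.26×10⁻⁴ / (7.00 × 8.85×10⁻¹²) = 8.53×10⁻⁵ m².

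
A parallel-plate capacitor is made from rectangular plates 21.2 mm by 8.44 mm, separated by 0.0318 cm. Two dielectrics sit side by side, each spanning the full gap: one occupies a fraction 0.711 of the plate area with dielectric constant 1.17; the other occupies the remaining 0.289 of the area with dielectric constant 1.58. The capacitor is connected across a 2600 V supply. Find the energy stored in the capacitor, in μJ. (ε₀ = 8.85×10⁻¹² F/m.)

A = 21.2 × 8.44 mm² = 1.79×10⁻⁴ m².
Side-by-side slabs ⇒ two capacitors in parallel, each spanning the full gap.
C₁ = κ₁ε₀A₁/d = 1.17 × 8.85×10⁻¹² × 1.27×10⁻⁴ / 3.18×10⁻⁴ = 4.14×10⁻¹² F.
C₂ = κ₂ε₀A₂/d = 1.58 × 8.85×10⁻¹² × 5.17×10⁻⁵ / 3.18×10⁻⁴ = 2.27×10⁻¹² F.
C = C₁ + C₂ = 6.42×10⁻¹² F.
U = ½CV² = ½ × 6.42×10⁻¹² × (2600)² = 2.17×10⁻⁵ J.

U ≈ 21.7 μJ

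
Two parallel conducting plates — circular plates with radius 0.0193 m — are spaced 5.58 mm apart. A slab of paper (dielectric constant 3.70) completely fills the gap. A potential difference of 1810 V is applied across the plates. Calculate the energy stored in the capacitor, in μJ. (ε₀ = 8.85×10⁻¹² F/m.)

U ≈ 11.2 μJ

A = π(0.0193 m)² = 1.17×10⁻³ m².
C = κε₀A/d = 3.70 × 8.85×10⁻¹² × 1.17×10⁻³ / 5.58×10⁻³ = 6.87×10⁻¹² F.
U = ½CV² = ½ × 6.87×10⁻¹² × (1810)² = 1.12×10⁻⁵ J.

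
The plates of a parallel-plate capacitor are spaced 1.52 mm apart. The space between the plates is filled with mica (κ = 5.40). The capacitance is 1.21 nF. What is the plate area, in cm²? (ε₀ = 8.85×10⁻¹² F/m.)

A = Cd/(κε₀) = 1.21×10⁻⁹ × 1.52×10⁻³ / (5.40 × 8.85×10⁻¹²) = 3.85×10⁻² m².

A ≈ 385 cm²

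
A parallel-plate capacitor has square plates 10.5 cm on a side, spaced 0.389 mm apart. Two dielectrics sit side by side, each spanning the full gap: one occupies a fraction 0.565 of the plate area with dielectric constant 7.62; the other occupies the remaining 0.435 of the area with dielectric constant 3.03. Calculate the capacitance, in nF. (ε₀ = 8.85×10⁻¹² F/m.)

A = (10.5 cm)² = 1.10×10⁻² m².
Side-by-side slabs ⇒ two capacitors in parallel, each spanning the full gap.
C₁ = κ₁ε₀A₁/d = 7.62 × 8.85×10⁻¹² × 6.23×10⁻³ / 3.89×10⁻⁴ = 1.08×10⁻⁹ F.
C₂ = κ₂ε₀A₂/d = 3.03 × 8.85×10⁻¹² × 4.80×10⁻³ / 3.89×10⁻⁴ = 3.31×10⁻¹⁰ F.
C = C₁ + C₂ = 1.41×10⁻⁹ F.

1.41 nF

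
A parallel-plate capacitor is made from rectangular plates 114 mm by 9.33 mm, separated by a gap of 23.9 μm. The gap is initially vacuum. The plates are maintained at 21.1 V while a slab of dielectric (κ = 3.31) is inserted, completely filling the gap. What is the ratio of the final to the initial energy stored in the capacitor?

Battery connected ⇒ V is held fixed.
C₂ = 3.31 C₁ and U = ½CV², so U₂/U₁ = C₂/C₁ = 3.31.

3.31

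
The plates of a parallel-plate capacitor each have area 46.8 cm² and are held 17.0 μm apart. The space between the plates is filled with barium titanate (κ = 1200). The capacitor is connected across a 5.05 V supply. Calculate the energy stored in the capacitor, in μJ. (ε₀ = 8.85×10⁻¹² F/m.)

A = 46.8 cm² = 4.68×10⁻³ m².
C = κε₀A/d = 1200 × 8.85×10⁻¹² × 4.68×10⁻³ / 1.70×10⁻⁵ = 2.92×10⁻⁶ F.
U = ½CV² = ½ × 2.92×10⁻⁶ × (5.05)² = 3.73×10⁻⁵ J.

U ≈ 37.3 μJ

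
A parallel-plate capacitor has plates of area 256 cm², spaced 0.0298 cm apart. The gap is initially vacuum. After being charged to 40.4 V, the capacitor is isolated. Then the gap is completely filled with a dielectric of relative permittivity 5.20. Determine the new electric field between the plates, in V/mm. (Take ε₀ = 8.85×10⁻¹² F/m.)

26.1 V/mm

A = 256 cm² = 2.56×10⁻² m².
Initially C₁ = ε₀A/d = 8.85×10⁻¹² × 2.56×10⁻² / 2.98×10⁻⁴ = 7.60×10⁻¹⁰ F.
E₁ = 1.36×10⁵ V/m.
Isolated ⇒ Q is held fixed. V₂ = Q/C₂ = V₁/5.20; E = V/d, so E₂/E₁ = (V₂/V₁)(d₁/d₂) = 0.192.
E₂ = 0.192 × 1.36×10⁵ = 2.61×10⁴ V/m.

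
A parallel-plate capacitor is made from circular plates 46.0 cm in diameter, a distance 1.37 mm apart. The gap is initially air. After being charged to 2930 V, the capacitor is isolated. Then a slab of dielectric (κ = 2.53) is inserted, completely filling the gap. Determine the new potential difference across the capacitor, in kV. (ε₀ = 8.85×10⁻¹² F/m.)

V ≈ 1.16 kV

A = π(46.0/2 cm)² = 0.166 m².
Initially C₁ = ε₀A/d = 8.85×10⁻¹² × 0.166 / 1.37×10⁻³ = 1.07×10⁻⁹ F.
V₁ = 2.93×10³ V.
Isolated ⇒ Q is held fixed. C₂ = 2.53 C₁ and V = Q/C, so V₂/V₁ = C₁/C₂ = 0.395.
V₂ = 0.395 × 2.93×10³ = 1.16×10³ V.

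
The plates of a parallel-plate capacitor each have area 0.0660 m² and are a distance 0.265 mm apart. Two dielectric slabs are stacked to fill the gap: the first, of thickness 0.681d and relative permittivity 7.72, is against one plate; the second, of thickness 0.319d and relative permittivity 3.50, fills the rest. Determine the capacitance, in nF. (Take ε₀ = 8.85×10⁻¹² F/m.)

12.3 nF

Stacked slabs ⇒ two capacitors in series, each with the full plate area.
C₁ = κ₁ε₀A/d₁ = 7.72 × 8.85×10⁻¹² × 6.60×10⁻² / 1.80×10⁻⁴ = 2.50×10⁻⁸ F.
C₂ = κ₂ε₀A/d₂ = 3.50 × 8.85×10⁻¹² × 6.60×10⁻² / 8.45×10⁻⁵ = 2.42×10⁻⁸ F.
C = (1/C₁ + 1/C₂)⁻¹ = 1.23×10⁻⁸ F.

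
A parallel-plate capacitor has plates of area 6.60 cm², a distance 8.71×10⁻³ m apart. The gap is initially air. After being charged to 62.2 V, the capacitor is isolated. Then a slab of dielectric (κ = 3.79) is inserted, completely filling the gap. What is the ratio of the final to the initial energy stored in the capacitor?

Isolated ⇒ Q is held fixed.
C₂ = 3.79 C₁ and U = Q²/(2C), so U₂/U₁ = C₁/C₂ = 0.264.

U₂/U₁ ≈ 0.264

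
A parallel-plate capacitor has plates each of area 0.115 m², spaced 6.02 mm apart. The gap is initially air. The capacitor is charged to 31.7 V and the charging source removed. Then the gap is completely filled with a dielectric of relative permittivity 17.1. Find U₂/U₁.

U₂/U₁ ≈ 0.0585

Isolated ⇒ Q is held fixed.
C₂ = 17.1 C₁ and U = Q²/(2C), so U₂/U₁ = C₁/C₂ = 0.0585.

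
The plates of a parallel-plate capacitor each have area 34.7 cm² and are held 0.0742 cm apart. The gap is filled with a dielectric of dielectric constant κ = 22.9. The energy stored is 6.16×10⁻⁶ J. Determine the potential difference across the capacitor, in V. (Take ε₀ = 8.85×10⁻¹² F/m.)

A = 34.7 cm² = 3.47×10⁻³ m².
C = κε₀A/d = 22.9 × 8.85×10⁻¹² × 3.47×10⁻³ / 7.42×10⁻⁴ = 9.48×10⁻¹⁰ F.
V = √(2U/C) = √(2 × 6.16×10⁻⁶ / 9.48×10⁻¹⁰) = 1.14×10² V.

114 V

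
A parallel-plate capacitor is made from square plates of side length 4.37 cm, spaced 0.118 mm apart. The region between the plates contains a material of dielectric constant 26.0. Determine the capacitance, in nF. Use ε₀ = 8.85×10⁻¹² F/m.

A = (4.37 cm)² = 1.91×10⁻³ m².
C = κε₀A/d = 26.0 × 8.85×10⁻¹² × 1.91×10⁻³ / 1.18×10⁻⁴ = 3.72×10⁻⁹ F.

C ≈ 3.72 nF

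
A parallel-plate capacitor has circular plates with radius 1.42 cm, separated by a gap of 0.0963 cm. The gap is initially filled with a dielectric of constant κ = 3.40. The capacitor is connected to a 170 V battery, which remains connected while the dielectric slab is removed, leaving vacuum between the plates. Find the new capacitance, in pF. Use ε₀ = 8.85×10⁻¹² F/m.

A = π(1.42 cm)² = 6.33×10⁻⁴ m².
Initially C₁ = κε₀A/d = 3.40 × 8.85×10⁻¹² × 6.33×10⁻⁴ / 9.63×10⁻⁴ = 1.98×10⁻¹¹ F.
C = κε₀A/d scales with κ, so C₂/C₁ = 1/κ = 1/3.40 = 0.294.
C₂ = 0.294 × 1.98×10⁻¹¹ = 5.82×10⁻¹² F.

C ≈ 5.82 pF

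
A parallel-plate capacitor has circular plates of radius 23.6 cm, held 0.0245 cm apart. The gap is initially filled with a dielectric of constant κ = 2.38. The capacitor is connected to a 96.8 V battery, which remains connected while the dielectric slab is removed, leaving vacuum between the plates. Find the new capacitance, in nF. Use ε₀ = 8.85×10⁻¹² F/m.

C ≈ 6.32 nF

A = π(23.6 cm)² = 0.175 m².
Initially C₁ = κε₀A/d = 2.38 × 8.85×10⁻¹² × 0.175 / 2.45×10⁻⁴ = 1.50×10⁻⁸ F.
C = κε₀A/d scales with κ, so C₂/C₁ = 1/κ = 1/2.38 = 0.420.
C₂ = 0.420 × 1.50×10⁻⁸ = 6.32×10⁻⁹ F.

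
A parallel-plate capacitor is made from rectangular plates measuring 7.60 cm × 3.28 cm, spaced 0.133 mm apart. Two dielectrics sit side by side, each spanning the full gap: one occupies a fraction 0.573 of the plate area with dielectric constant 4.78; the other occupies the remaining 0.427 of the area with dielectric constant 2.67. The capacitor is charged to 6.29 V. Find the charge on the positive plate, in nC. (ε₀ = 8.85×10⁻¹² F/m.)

A = 7.60 × 3.28 cm² = 2.49×10⁻³ m².
Side-by-side slabs ⇒ two capacitors in parallel, each spanning the full gap.
C₁ = κ₁ε₀A₁/d = 4.78 × 8.85×10⁻¹² × 1.43×10⁻³ / 1.33×10⁻⁴ = 4.54×10⁻¹⁰ F.
C₂ = κ₂ε₀A₂/d = 2.67 × 8.85×10⁻¹² × 1.06×10⁻³ / 1.33×10⁻⁴ = 1.89×10⁻¹⁰ F.
C = C₁ + C₂ = 6.43×10⁻¹⁰ F.
Q = CV = 6.43×10⁻¹⁰ × 6.29 = 4.05×10⁻⁹ C.

Q ≈ 4.05 nC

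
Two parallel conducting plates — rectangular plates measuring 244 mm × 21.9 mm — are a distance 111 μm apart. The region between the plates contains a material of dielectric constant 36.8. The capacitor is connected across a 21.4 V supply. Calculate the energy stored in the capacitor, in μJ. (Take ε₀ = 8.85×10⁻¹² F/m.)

A = 244 × 21.9 mm² = 5.34×10⁻³ m².
C = κε₀A/d = 36.8 × 8.85×10⁻¹² × 5.34×10⁻³ / 1.11×10⁻⁴ = 1.57×10⁻⁸ F.
U = ½CV² = ½ × 1.57×10⁻⁸ × (21.4)² = 3.59×10⁻⁶ J.

U ≈ 3.59 μJ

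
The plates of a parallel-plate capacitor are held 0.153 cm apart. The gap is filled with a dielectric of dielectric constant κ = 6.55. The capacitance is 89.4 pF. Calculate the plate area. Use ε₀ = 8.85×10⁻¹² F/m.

23.6 cm²

A = Cd/(κε₀) = 8.94×10⁻¹¹ × 1.53×10⁻³ / (6.55 × 8.85×10⁻¹²) = 2.36×10⁻³ m².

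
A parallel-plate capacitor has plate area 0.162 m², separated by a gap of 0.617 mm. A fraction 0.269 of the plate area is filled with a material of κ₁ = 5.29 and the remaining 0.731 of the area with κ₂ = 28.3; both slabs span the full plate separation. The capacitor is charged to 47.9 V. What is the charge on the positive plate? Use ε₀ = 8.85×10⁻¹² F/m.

Q ≈ 2.46 μC

Side-by-side slabs ⇒ two capacitors in parallel, each spanning the full gap.
C₁ = κ₁ε₀A₁/d = 5.29 × 8.85×10⁻¹² × 4.36×10⁻² / 6.17×10⁻⁴ = 3.31×10⁻⁹ F.
C₂ = κ₂ε₀A₂/d = 28.3 × 8.85×10⁻¹² × 0.118 / 6.17×10⁻⁴ = 4.81×10⁻⁸ F.
C = C₁ + C₂ = 5.14×10⁻⁸ F.
Q = CV = 5.14×10⁻⁸ × 47.9 = 2.46×10⁻⁶ C.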